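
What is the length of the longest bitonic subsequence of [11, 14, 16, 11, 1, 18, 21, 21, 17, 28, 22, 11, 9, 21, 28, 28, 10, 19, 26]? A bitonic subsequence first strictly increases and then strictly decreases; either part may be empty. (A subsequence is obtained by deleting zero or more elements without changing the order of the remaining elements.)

Let inc[i] be the LIS ending at i and dec[i] the longest strictly decreasing subsequence starting at i. inc = [1, 2, 3, 1, 1, 4, 5, 5, 4, 6, 6, 2, 2, 5, 7, 7, 3, 5, 7], dec = [2, 3, 3, 2, 1, 4, 4, 4, 3, 4, 3, 2, 1, 2, 2, 2, 1, 1, 1].
max_i inc[i]+dec[i]−1 = 9, with one witness 11, 14, 16, 18, 21, 28, 22, 21, 19.

9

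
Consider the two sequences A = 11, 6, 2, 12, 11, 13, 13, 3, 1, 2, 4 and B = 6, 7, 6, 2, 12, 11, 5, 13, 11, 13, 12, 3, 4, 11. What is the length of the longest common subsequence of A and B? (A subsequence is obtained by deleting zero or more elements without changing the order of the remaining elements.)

8

A longest common subsequence is 6, 2, 12, 11, 13, 13, 3, 4 (length 8); the LCS DP confirms no longer common subsequence exists.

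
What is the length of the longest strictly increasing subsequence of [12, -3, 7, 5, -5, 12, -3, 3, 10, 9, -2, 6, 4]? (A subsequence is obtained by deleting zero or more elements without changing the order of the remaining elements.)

4

Scanning left to right, the best length ending at each element is: 12→1, -3→1, 7→2, 5→2, -5→1, 12→3, -3→2, 3→3, 10→4, 9→4, -2→3, 6→4, 4→4.
So the longest increasing subsequence has length 4, e.g. -5, -3, 3, 10.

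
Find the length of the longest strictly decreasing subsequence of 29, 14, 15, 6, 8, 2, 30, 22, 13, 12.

4

Scanning left to right, the best length ending at each element is: 29→1, 14→2, 15→2, 6→3, 8→3, 2→4, 30→1, 22→2, 13→3, 12→4.
So the longest decreasing subsequence has length 4, e.g. 29, 14, 6, 2.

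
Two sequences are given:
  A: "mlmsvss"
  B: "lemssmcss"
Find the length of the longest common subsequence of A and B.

A longest common subsequence is lmsss (length 5); the LCS DP confirms no longer common subsequence exists.

5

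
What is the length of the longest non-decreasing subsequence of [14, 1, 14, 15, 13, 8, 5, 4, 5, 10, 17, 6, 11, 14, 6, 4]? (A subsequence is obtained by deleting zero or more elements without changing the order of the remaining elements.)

6

Let dp[i] be the longest non-decreasing subsequence ending at position i. Then dp = [1, 1, 2, 3, 2, 2, 2, 2, 3, 4, 5, 4, 5, 6, 5, 3].
The maximum is 6; one witness is 1, 5, 5, 10, 11, 14 at positions 2,7,9,10,13,14.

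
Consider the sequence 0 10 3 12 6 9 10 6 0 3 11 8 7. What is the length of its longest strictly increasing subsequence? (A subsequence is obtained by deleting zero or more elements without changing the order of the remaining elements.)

6

Let dp[i] be the longest increasing subsequence ending at position i. Then dp = [1, 2, 2, 3, 3, 4, 5, 3, 1, 2, 6, 4, 4].
The maximum is 6; one witness is 0, 3, 6, 9, 10, 11 at positions 1,3,5,6,7,11.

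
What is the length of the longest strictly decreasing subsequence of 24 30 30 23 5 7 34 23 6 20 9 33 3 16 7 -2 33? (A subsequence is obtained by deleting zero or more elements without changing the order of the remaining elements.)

6

One longest decreasing subsequence is 24, 23, 7, 6, 3, -2 (positions 1,4,6,9,13,16), of length 6; no longer one exists.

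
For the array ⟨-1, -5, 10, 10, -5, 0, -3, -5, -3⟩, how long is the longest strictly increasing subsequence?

One longest increasing subsequence is -1, 10 (positions 1,3), of length 2; no longer one exists.

2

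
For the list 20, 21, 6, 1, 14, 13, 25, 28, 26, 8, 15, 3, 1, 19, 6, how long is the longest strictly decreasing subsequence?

One longest decreasing subsequence is 20, 14, 13, 8, 3, 1 (positions 1,5,6,10,12,13), of length 6; no longer one exists.

6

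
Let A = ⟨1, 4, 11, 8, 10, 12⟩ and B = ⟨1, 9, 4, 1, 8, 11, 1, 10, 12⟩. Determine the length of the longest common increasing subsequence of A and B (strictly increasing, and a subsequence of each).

5

A longest common strictly increasing subsequence is 1, 4, 8, 10, 12 (length 5); it appears in order in both A and B, and no longer such subsequence exists.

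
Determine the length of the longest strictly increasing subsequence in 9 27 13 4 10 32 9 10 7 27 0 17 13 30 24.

One longest increasing subsequence is 4, 9, 10, 27, 30 (positions 4,7,8,10,14), of length 5; no longer one exists.

5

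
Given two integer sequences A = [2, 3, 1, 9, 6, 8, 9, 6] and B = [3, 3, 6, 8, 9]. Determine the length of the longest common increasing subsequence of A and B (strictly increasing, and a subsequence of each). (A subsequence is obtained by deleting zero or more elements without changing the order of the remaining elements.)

4

For each value that appears in both, track the longest common increasing run ending there.
The best achievable length is 4; one witness is 3, 6, 8, 9 (A-positions 2,5,6,7, B-positions 1,3,4,5).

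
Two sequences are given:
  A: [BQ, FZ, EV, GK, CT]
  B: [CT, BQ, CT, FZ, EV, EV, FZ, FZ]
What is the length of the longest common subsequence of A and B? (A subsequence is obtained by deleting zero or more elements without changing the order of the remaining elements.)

3

Backtracking the LCS table gives one alignment: BQ (A1,B2) → FZ (A2,B4) → EV (A3,B6).
So the longest common subsequence has length 3.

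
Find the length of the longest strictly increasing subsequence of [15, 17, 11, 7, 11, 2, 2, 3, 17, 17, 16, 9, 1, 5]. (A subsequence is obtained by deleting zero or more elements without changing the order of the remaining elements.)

One longest increasing subsequence is 7, 11, 17 (positions 4,5,9), of length 3; no longer one exists.

3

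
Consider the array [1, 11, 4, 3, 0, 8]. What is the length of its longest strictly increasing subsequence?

Let dp[i] be the longest increasing subsequence ending at position i. Then dp = [1, 2, 2, 2, 1, 3].
The maximum is 3; one witness is 1, 4, 8 at positions 1,3,6.

3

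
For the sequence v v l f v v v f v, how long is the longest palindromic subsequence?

7

One longest palindromic subsequence is vfvvvfv (positions 1,4,5,6,7,8,9); it reads the same forward and backward, and the interval DP gives dp[1][9] = 7.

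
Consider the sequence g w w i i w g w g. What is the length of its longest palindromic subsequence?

Using dp[i][j] = 2 + dp[i+1][j−1] if the ends match, else max(dp[i+1][j], dp[i][j−1]):
dp[1][9] = 8. A witness is gwwiiwwg at positions 1,2,3,4,5,6,8,9.

8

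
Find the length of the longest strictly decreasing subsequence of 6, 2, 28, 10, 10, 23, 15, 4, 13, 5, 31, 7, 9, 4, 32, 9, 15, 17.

Scanning left to right, the best length ending at each element is: 6→1, 2→2, 28→1, 10→2, 10→2, 23→2, 15→3, 4→4, 13→4, 5→5, 31→1, 7→5, 9→5, 4→6, 32→1, 9→5, 15→3, 17→3.
So the longest decreasing subsequence has length 6, e.g. 28, 23, 15, 13, 5, 4.

6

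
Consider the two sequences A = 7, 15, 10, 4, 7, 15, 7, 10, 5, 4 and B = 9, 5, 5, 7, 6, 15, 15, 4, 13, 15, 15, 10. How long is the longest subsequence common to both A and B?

5

A longest common subsequence is 7, 15, 4, 15, 10 (length 5); the LCS DP confirms no longer common subsequence exists.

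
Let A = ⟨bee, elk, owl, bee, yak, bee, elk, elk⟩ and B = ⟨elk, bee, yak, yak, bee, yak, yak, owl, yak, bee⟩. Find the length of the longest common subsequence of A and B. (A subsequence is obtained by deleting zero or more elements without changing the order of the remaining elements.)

A longest common subsequence is bee, owl, yak, bee (length 4); the LCS DP confirms no longer common subsequence exists.

4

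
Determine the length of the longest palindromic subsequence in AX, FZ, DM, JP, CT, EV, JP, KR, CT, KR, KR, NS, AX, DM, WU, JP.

Using dp[i][j] = 2 + dp[i+1][j−1] if the ends match, else max(dp[i+1][j], dp[i][j−1]):
dp[1][16] = 5. A witness is JP KR KR KR JP at positions 4,8,10,11,16.

5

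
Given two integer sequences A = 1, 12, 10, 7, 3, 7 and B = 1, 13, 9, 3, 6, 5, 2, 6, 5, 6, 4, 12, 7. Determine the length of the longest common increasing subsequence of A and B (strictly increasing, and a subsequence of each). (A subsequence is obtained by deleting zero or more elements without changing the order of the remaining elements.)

A longest common strictly increasing subsequence is 1, 3, 7 (length 3); it appears in order in both A and B, and no longer such subsequence exists.

3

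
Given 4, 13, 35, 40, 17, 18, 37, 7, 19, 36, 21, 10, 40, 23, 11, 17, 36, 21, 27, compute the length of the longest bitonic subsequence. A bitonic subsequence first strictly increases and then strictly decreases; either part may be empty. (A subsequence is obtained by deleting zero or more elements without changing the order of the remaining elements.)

9

Let inc[i] be the LIS ending at i and dec[i] the longest strictly decreasing subsequence starting at i. inc = [1, 2, 3, 4, 3, 4, 5, 2, 5, 6, 6, 3, 7, 7, 4, 5, 8, 6, 8], dec = [1, 2, 3, 5, 2, 2, 4, 1, 2, 3, 2, 1, 3, 2, 1, 1, 2, 1, 1].
max_i inc[i]+dec[i]−1 = 9, with one witness 4, 13, 17, 18, 19, 36, 40, 36, 27.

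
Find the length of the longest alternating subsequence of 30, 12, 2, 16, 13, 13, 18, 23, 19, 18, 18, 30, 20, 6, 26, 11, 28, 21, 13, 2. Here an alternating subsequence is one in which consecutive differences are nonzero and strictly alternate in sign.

Track the best alternating length ending on an up-step vs a down-step at each position: up/down = 1/1, 1/2, 1/2, 3/2, 3/4, 3/4, 5/2, 5/2, 5/6, 5/6, 5/6, 7/1, 7/8, 3/8, 9/8, 9/10, 11/8, 11/12, 11/12, 1/12.
The maximum over both is 12; one such subsequence is 30, 12, 16, 13, 23, 19, 30, 20, 26, 11, 28, 21.

12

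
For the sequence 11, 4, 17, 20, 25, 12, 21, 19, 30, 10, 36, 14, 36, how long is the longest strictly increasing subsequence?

Let dp[i] be the longest increasing subsequence ending at position i. Then dp = [1, 1, 2, 3, 4, 2, 4, 3, 5, 2, 6, 3, 6].
The maximum is 6; one witness is 11, 17, 20, 25, 30, 36 at positions 1,3,4,5,9,11.

6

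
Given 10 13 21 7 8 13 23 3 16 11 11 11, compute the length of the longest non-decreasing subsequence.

5

Let dp[i] be the longest non-decreasing subsequence ending at position i. Then dp = [1, 2, 3, 1, 2, 3, 4, 1, 4, 3, 4, 5].
The maximum is 5; one witness is 7, 8, 11, 11, 11 at positions 4,5,10,11,12.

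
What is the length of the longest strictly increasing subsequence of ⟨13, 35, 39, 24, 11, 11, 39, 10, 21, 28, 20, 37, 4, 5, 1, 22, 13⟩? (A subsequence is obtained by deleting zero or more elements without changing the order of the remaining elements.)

4

Let dp[i] be the longest increasing subsequence ending at position i. Then dp = [1, 2, 3, 2, 1, 1, 3, 1, 2, 3, 2, 4, 1, 2, 1, 3, 3].
The maximum is 4; one witness is 13, 24, 28, 37 at positions 1,4,10,12.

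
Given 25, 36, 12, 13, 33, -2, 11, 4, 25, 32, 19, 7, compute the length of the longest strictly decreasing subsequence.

Scanning left to right, the best length ending at each element is: 25→1, 36→1, 12→2, 13→2, 33→2, -2→3, 11→3, 4→4, 25→3, 32→3, 19→4, 7→5.
So the longest decreasing subsequence has length 5, e.g. 36, 33, 25, 19, 7.

5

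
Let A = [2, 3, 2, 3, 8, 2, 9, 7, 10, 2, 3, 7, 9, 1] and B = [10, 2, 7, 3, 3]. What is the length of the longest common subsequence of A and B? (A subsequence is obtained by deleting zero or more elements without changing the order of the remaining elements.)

3

A longest common subsequence is 2, 3, 3 (length 3); the LCS DP confirms no longer common subsequence exists.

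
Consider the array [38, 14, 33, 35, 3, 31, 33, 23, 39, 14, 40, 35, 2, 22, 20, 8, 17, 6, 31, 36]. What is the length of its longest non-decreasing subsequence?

5

Scanning left to right, the best length ending at each element is: 38→1, 14→1, 33→2, 35→3, 3→1, 31→2, 33→3, 23→2, 39→4, 14→2, 40→5, 35→4, 2→1, 22→3, 20→3, 8→2, 17→3, 6→2, 31→4, 36→5.
So the longest non-decreasing subsequence has length 5, e.g. 14, 33, 35, 39, 40.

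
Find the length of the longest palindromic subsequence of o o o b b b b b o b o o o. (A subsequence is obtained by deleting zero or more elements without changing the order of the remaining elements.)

12

Using dp[i][j] = 2 + dp[i+1][j−1] if the ends match, else max(dp[i+1][j], dp[i][j−1]):
dp[1][13] = 12. A witness is ooobbbbbbooo at positions 1,2,3,4,5,6,7,8,10,11,12,13.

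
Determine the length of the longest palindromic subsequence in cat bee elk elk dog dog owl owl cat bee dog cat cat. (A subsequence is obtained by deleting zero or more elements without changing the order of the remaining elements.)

6

Using dp[i][j] = 2 + dp[i+1][j−1] if the ends match, else max(dp[i+1][j], dp[i][j−1]):
dp[1][13] = 6. A witness is cat dog owl owl dog cat at positions 1,6,7,8,11,13.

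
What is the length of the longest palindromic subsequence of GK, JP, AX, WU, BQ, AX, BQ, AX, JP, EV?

Using dp[i][j] = 2 + dp[i+1][j−1] if the ends match, else max(dp[i+1][j], dp[i][j−1]):
dp[1][10] = 7. A witness is JP AX BQ AX BQ AX JP at positions 2,3,5,6,7,8,9.

7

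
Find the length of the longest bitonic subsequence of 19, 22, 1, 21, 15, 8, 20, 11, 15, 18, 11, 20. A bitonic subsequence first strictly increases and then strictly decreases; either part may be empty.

6

Let inc[i] be the LIS ending at i and dec[i] the longest strictly decreasing subsequence starting at i. inc = [1, 2, 1, 2, 2, 2, 3, 3, 4, 5, 3, 6], dec = [3, 5, 1, 4, 2, 1, 3, 1, 2, 2, 1, 1].
max_i inc[i]+dec[i]−1 = 6, with one witness 19, 22, 21, 20, 18, 11.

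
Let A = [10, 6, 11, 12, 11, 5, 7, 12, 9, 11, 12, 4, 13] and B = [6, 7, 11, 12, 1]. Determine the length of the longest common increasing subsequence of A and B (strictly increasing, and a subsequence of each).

For each value that appears in both, track the longest common increasing run ending there.
The best achievable length is 4; one witness is 6, 7, 11, 12 (A-positions 2,7,10,11, B-positions 1,2,3,4).

4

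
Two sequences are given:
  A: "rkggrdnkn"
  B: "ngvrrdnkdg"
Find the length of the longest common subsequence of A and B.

Backtracking the LCS table gives one alignment: r (A1,B4) → r (A5,B5) → d (A6,B6) → n (A7,B7) → k (A8,B8).
So the longest common subsequence has length 5.

5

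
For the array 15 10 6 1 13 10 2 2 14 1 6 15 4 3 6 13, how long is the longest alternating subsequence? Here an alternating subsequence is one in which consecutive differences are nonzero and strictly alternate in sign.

9

Track the best alternating length ending on an up-step vs a down-step at each position: up/down = 1/1, 1/2, 1/2, 1/2, 3/2, 3/4, 3/4, 3/4, 5/2, 1/6, 7/6, 7/1, 7/8, 7/8, 9/8, 9/8.
The maximum over both is 9; one such subsequence is 15, 10, 13, 10, 14, 1, 6, 4, 6.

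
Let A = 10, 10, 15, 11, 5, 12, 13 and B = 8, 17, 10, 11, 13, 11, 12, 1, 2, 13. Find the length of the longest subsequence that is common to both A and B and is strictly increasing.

4

A longest common strictly increasing subsequence is 10, 11, 12, 13 (length 4); it appears in order in both A and B, and no longer such subsequence exists.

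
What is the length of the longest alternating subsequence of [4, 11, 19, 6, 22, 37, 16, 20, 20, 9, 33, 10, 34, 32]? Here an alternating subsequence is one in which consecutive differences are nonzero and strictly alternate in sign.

A longest alternating subsequence is 4, 11, 6, 22, 16, 20, 9, 33, 10, 34, 32 (positions 1,2,4,5,7,8,10,11,12,13,14); its 10 consecutive differences strictly alternate in sign, and length 11 is optimal.

11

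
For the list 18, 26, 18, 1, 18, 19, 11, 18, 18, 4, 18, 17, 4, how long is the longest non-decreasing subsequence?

6

One longest non-decreasing subsequence is 18, 18, 18, 18, 18, 18 (positions 1,3,5,8,9,11), of length 6; no longer one exists.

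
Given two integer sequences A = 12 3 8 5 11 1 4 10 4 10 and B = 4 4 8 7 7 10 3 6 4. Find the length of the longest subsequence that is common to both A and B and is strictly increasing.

A longest common strictly increasing subsequence is 4, 10 (length 2); it appears in order in both A and B, and no longer such subsequence exists.

2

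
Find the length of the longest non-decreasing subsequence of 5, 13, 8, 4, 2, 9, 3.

Scanning left to right, the best length ending at each element is: 5→1, 13→2, 8→2, 4→1, 2→1, 9→3, 3→2.
So the longest non-decreasing subsequence has length 3, e.g. 5, 8, 9.

3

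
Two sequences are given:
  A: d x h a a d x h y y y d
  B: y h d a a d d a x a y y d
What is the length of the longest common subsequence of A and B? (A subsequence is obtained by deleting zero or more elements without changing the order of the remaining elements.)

A longest common subsequence is daadxyyd (length 8); the LCS DP confirms no longer common subsequence exists.

8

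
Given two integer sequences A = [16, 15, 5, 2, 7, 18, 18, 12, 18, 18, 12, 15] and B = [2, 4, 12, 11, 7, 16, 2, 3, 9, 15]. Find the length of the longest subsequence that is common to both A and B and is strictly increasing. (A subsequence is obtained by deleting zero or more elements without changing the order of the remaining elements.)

A longest common strictly increasing subsequence is 2, 12, 15 (length 3); it appears in order in both A and B, and no longer such subsequence exists.

3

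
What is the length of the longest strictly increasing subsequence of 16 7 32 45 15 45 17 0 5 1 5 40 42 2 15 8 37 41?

One longest increasing subsequence is 0, 1, 5, 15, 37, 41 (positions 8,10,11,15,17,18), of length 6; no longer one exists.

6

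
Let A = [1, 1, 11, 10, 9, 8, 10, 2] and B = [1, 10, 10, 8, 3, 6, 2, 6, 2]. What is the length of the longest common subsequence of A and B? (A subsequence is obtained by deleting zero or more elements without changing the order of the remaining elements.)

4

A longest common subsequence is 1, 10, 8, 2 (length 4); the LCS DP confirms no longer common subsequence exists.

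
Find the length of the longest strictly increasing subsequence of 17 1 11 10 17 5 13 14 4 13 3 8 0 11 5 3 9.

Let dp[i] be the longest increasing subsequence ending at position i. Then dp = [1, 1, 2, 2, 3, 2, 3, 4, 2, 3, 2, 3, 1, 4, 3, 2, 4].
The maximum is 4; one witness is 1, 11, 13, 14 at positions 2,3,7,8.

4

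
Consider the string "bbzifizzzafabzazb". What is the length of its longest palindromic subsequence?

Using dp[i][j] = 2 + dp[i+1][j−1] if the ends match, else max(dp[i+1][j], dp[i][j−1]):
dp[1][17] = 9. A witness is bzzafazzb at positions 1,3,9,10,11,12,14,16,17.

9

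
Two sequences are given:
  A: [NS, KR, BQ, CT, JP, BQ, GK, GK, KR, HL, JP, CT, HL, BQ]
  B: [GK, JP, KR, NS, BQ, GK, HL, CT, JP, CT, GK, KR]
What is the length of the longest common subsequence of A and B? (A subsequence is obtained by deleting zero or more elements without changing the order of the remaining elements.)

6

Backtracking the LCS table gives one alignment: NS (A1,B4) → BQ (A3,B5) → CT (A4,B8) → JP (A5,B9) → GK (A8,B11) → KR (A9,B12).
So the longest common subsequence has length 6.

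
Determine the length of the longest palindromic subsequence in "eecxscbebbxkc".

7

Using dp[i][j] = 2 + dp[i+1][j−1] if the ends match, else max(dp[i+1][j], dp[i][j−1]):
dp[1][13] = 7. A witness is cxbbbxc at positions 3,4,7,9,10,11,13.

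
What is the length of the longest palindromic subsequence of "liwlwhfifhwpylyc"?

9

One longest palindromic subsequence is lwhfifhwl (positions 4,5,6,7,8,9,10,11,14); it reads the same forward and backward, and the interval DP gives dp[1][16] = 9.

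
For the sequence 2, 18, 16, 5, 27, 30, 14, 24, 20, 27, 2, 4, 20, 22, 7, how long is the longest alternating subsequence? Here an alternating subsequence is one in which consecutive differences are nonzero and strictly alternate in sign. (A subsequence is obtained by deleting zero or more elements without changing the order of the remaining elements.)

11

A longest alternating subsequence is 2, 18, 16, 27, 14, 24, 20, 27, 2, 20, 7 (positions 1,2,3,5,7,8,9,10,11,13,15); its 10 consecutive differences strictly alternate in sign, and length 11 is optimal.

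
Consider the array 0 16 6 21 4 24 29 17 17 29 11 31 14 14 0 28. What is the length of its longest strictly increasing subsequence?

6

Scanning left to right, the best length ending at each element is: 0→1, 16→2, 6→2, 21→3, 4→2, 24→4, 29→5, 17→3, 17→3, 29→5, 11→3, 31→6, 14→4, 14→4, 0→1, 28→5.
So the longest increasing subsequence has length 6, e.g. 0, 16, 21, 24, 29, 31.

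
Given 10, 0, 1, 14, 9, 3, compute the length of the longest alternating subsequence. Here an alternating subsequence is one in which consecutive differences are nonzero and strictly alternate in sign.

4

Track the best alternating length ending on an up-step vs a down-step at each position: up/down = 1/1, 1/2, 3/2, 3/1, 3/4, 3/4.
The maximum over both is 4; one such subsequence is 10, 0, 14, 9.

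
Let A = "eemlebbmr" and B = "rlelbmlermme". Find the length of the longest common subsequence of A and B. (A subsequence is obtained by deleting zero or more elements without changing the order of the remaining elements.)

5

A longest common subsequence is emlem (length 5); the LCS DP confirms no longer common subsequence exists.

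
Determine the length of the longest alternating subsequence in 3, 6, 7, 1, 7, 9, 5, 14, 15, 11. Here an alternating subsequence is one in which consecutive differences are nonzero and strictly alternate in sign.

7

Track the best alternating length ending on an up-step vs a down-step at each position: up/down = 1/1, 2/1, 2/1, 1/3, 4/1, 4/1, 4/5, 6/1, 6/1, 6/7.
The maximum over both is 7; one such subsequence is 3, 6, 1, 7, 5, 14, 11.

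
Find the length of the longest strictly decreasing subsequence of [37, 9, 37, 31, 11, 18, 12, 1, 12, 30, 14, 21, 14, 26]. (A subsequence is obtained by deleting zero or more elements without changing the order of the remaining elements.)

5

Let dp[i] be the longest decreasing subsequence ending at position i. Then dp = [1, 2, 1, 2, 3, 3, 4, 5, 4, 3, 4, 4, 5, 4].
The maximum is 5; one witness is 37, 31, 18, 12, 1 at positions 1,4,6,7,8.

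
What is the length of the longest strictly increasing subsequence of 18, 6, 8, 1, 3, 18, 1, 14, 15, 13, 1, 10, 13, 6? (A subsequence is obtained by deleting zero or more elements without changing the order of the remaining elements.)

4

Let dp[i] be the longest increasing subsequence ending at position i. Then dp = [1, 1, 2, 1, 2, 3, 1, 3, 4, 3, 1, 3, 4, 3].
The maximum is 4; one witness is 6, 8, 14, 15 at positions 2,3,8,9.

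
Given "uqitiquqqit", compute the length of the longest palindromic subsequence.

One longest palindromic subsequence is tiqqqit (positions 4,5,6,8,9,10,11); it reads the same forward and backward, and the interval DP gives dp[1][11] = 7.

7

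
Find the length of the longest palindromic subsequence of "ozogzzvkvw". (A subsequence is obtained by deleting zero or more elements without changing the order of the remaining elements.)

Using dp[i][j] = 2 + dp[i+1][j−1] if the ends match, else max(dp[i+1][j], dp[i][j−1]):
dp[1][10] = 3. A witness is vkv at positions 7,8,9.

3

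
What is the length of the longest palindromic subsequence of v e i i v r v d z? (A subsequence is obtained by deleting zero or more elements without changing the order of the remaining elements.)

4

Using dp[i][j] = 2 + dp[i+1][j−1] if the ends match, else max(dp[i+1][j], dp[i][j−1]):
dp[1][9] = 4. A witness is viiv at positions 1,3,4,7.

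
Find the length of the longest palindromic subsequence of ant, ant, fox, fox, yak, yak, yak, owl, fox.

5

Using dp[i][j] = 2 + dp[i+1][j−1] if the ends match, else max(dp[i+1][j], dp[i][j−1]):
dp[1][9] = 5. A witness is fox yak yak yak fox at positions 3,5,6,7,9.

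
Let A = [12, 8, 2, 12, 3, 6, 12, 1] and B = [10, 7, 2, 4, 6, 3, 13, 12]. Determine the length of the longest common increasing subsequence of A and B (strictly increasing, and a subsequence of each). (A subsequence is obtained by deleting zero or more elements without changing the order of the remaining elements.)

3

For each value that appears in both, track the longest common increasing run ending there.
The best achievable length is 3; one witness is 2, 6, 12 (A-positions 3,6,7, B-positions 3,5,8).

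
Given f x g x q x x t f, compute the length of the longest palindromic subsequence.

Using dp[i][j] = 2 + dp[i+1][j−1] if the ends match, else max(dp[i+1][j], dp[i][j−1]):
dp[1][9] = 7. A witness is fxxqxxf at positions 1,2,4,5,6,7,9.

7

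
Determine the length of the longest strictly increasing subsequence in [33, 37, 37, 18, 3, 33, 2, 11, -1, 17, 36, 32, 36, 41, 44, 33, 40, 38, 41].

7

One longest increasing subsequence is 3, 11, 17, 32, 36, 41, 44 (positions 5,8,10,12,13,14,15), of length 7; no longer one exists.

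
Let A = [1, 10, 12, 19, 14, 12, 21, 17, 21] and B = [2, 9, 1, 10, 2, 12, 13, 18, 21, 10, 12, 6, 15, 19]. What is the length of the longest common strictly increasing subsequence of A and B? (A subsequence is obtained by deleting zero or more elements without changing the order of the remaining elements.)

4

For each value that appears in both, track the longest common increasing run ending there.
The best achievable length is 4; one witness is 1, 10, 12, 21 (A-positions 1,2,3,7, B-positions 3,4,6,9).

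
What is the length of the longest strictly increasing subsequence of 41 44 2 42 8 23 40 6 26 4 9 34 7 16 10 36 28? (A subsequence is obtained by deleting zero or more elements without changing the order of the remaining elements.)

6

Let dp[i] be the longest increasing subsequence ending at position i. Then dp = [1, 2, 1, 2, 2, 3, 4, 2, 4, 2, 3, 5, 3, 4, 4, 6, 5].
The maximum is 6; one witness is 2, 8, 23, 26, 34, 36 at positions 3,5,6,9,12,16.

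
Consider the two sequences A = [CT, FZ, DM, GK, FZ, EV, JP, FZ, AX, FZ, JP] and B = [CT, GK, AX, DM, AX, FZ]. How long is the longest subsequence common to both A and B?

4

A longest common subsequence is CT, DM, AX, FZ (length 4); the LCS DP confirms no longer common subsequence exists.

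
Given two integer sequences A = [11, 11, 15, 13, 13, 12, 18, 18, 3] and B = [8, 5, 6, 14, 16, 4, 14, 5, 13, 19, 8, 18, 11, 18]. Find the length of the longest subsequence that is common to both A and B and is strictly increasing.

A longest common strictly increasing subsequence is 13, 18 (length 2); it appears in order in both A and B, and no longer such subsequence exists.

2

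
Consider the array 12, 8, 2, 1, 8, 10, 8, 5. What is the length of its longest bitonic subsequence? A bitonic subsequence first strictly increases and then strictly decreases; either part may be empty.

5

One longest bitonic subsequence is 2, 8, 10, 8, 5 (positions 3,5,6,7,8): it rises to 10 then falls. Length 5 is optimal.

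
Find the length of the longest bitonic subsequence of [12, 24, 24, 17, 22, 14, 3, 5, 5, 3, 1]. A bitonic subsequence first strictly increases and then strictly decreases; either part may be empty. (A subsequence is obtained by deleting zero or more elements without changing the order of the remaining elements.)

One longest bitonic subsequence is 12, 24, 22, 14, 5, 3, 1 (positions 1,2,5,6,9,10,11): it rises to 24 then falls. Length 7 is optimal.

7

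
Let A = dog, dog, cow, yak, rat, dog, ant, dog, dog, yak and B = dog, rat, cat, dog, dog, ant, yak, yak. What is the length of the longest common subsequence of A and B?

5

A longest common subsequence is dog, dog, dog, ant, yak (length 5); the LCS DP confirms no longer common subsequence exists.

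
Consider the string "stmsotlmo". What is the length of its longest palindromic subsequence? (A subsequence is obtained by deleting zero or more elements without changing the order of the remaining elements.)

One longest palindromic subsequence is omo (positions 5,8,9); it reads the same forward and backward, and the interval DP gives dp[1][9] = 3.

3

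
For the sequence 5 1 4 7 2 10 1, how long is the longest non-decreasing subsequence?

One longest non-decreasing subsequence is 1, 4, 7, 10 (positions 2,3,4,6), of length 4; no longer one exists.

4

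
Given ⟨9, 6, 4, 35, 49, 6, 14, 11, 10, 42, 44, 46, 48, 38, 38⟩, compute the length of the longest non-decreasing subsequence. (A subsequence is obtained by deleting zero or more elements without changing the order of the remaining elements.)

Scanning left to right, the best length ending at each element is: 9→1, 6→1, 4→1, 35→2, 49→3, 6→2, 14→3, 11→3, 10→3, 42→4, 44→5, 46→6, 48→7, 38→4, 38→5.
So the longest non-decreasing subsequence has length 7, e.g. 6, 6, 14, 42, 44, 46, 48.

7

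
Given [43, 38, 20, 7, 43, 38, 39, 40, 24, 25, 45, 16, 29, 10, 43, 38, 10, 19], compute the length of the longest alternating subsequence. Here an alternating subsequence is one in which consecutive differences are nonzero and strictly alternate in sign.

Track the best alternating length ending on an up-step vs a down-step at each position: up/down = 1/1, 1/2, 1/2, 1/2, 3/1, 3/4, 5/4, 5/4, 3/6, 7/6, 7/1, 3/8, 9/8, 3/10, 11/8, 11/12, 3/12, 13/12.
The maximum over both is 13; one such subsequence is 43, 38, 43, 38, 39, 24, 25, 16, 29, 10, 43, 10, 19.

13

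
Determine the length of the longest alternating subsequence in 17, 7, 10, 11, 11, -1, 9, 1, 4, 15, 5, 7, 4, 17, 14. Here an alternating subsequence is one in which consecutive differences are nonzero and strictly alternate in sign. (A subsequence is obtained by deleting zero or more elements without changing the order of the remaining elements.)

A longest alternating subsequence is 17, 7, 10, -1, 9, 1, 15, 5, 7, 4, 17, 14 (positions 1,2,3,6,7,8,10,11,12,13,14,15); its 11 consecutive differences strictly alternate in sign, and length 12 is optimal.

12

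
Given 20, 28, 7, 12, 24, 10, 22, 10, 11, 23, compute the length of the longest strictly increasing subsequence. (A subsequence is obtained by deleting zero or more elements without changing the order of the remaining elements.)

4

One longest increasing subsequence is 7, 12, 22, 23 (positions 3,4,7,10), of length 4; no longer one exists.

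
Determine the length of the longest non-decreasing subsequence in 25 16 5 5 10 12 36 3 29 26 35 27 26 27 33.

One longest non-decreasing subsequence is 5, 5, 10, 12, 26, 27, 27, 33 (positions 3,4,5,6,10,12,14,15), of length 8; no longer one exists.

8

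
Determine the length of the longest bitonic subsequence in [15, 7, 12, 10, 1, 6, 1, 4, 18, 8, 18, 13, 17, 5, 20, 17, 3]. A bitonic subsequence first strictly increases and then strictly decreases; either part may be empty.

8

One longest bitonic subsequence is 1, 6, 8, 13, 17, 20, 17, 3 (positions 5,6,10,12,13,15,16,17): it rises to 20 then falls. Length 8 is optimal.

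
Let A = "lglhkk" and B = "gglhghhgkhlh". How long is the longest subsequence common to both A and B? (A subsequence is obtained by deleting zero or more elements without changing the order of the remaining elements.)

4

A longest common subsequence is lglh (length 4); the LCS DP confirms no longer common subsequence exists.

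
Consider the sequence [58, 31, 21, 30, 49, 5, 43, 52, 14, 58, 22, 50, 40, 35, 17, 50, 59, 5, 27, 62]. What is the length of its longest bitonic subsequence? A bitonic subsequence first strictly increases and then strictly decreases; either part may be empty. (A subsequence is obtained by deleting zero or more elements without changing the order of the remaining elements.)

One longest bitonic subsequence is 21, 30, 49, 52, 58, 50, 40, 35, 17, 5 (positions 3,4,5,8,10,12,13,14,15,18): it rises to 58 then falls. Length 10 is optimal.

10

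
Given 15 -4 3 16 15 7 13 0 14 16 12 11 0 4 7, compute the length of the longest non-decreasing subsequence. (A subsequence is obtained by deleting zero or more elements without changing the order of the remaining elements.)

One longest non-decreasing subsequence is -4, 3, 7, 13, 14, 16 (positions 2,3,6,7,9,10), of length 6; no longer one exists.

6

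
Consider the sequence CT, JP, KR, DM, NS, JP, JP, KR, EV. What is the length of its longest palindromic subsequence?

4

One longest palindromic subsequence is KR JP JP KR (positions 3,6,7,8); it reads the same forward and backward, and the interval DP gives dp[1][9] = 4.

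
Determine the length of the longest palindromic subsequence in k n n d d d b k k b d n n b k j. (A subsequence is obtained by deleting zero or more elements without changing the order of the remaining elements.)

12

One longest palindromic subsequence is knndbkkbdnnk (positions 1,2,3,4,7,8,9,10,11,12,13,15); it reads the same forward and backward, and the interval DP gives dp[1][16] = 12.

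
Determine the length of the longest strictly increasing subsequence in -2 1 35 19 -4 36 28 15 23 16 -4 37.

5

One longest increasing subsequence is -2, 1, 35, 36, 37 (positions 1,2,3,6,12), of length 5; no longer one exists.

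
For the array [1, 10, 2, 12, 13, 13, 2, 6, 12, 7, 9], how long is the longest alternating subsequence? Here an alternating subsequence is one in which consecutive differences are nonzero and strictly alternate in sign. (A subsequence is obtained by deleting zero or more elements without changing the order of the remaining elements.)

8

A longest alternating subsequence is 1, 10, 2, 12, 2, 12, 7, 9 (positions 1,2,3,4,7,9,10,11); its 7 consecutive differences strictly alternate in sign, and length 8 is optimal.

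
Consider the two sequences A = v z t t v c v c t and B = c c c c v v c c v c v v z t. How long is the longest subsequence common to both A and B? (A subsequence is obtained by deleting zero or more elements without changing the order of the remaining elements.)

Backtracking the LCS table gives one alignment: v (A1,B5) → v (A5,B6) → c (A6,B8) → v (A7,B9) → c (A8,B10) → t (A9,B14).
So the longest common subsequence has length 6.

6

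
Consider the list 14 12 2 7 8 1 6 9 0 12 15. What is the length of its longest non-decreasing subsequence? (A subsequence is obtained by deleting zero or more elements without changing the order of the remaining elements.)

6

One longest non-decreasing subsequence is 2, 7, 8, 9, 12, 15 (positions 3,4,5,8,10,11), of length 6; no longer one exists.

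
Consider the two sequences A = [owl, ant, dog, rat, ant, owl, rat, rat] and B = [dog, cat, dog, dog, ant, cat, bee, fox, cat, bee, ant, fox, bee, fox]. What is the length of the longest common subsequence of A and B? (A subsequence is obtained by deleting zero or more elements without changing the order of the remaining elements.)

A longest common subsequence is ant, ant (length 2); the LCS DP confirms no longer common subsequence exists.

2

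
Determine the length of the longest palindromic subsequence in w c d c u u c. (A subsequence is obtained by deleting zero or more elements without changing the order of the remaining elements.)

4

Using dp[i][j] = 2 + dp[i+1][j−1] if the ends match, else max(dp[i+1][j], dp[i][j−1]):
dp[1][7] = 4. A witness is cuuc at positions 2,5,6,7.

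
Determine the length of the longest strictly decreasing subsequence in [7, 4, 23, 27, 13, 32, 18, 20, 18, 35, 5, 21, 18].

Let dp[i] be the longest decreasing subsequence ending at position i. Then dp = [1, 2, 1, 1, 2, 1, 2, 2, 3, 1, 4, 2, 3].
The maximum is 4; one witness is 23, 20, 18, 5 at positions 3,8,9,11.

4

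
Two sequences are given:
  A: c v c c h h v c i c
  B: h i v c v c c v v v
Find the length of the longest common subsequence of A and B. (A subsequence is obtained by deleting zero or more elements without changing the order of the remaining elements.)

A longest common subsequence is cvccv (length 5); the LCS DP confirms no longer common subsequence exists.

5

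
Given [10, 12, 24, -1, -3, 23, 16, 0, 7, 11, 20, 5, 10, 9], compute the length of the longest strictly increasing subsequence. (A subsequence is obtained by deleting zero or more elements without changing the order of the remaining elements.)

Scanning left to right, the best length ending at each element is: 10→1, 12→2, 24→3, -1→1, -3→1, 23→3, 16→3, 0→2, 7→3, 11→4, 20→5, 5→3, 10→4, 9→4.
So the longest increasing subsequence has length 5, e.g. -1, 0, 7, 11, 20.

5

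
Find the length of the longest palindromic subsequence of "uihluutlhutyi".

Using dp[i][j] = 2 + dp[i+1][j−1] if the ends match, else max(dp[i+1][j], dp[i][j−1]):
dp[1][13] = 8. A witness is ihluulhi at positions 2,3,4,5,6,8,9,13.

8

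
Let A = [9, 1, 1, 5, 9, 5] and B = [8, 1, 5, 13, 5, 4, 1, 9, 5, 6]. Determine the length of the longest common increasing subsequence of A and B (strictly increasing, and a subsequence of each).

3

A longest common strictly increasing subsequence is 1, 5, 9 (length 3); it appears in order in both A and B, and no longer such subsequence exists.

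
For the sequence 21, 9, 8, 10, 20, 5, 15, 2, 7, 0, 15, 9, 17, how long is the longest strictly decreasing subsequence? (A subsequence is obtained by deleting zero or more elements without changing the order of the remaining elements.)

Let dp[i] be the longest decreasing subsequence ending at position i. Then dp = [1, 2, 3, 2, 2, 4, 3, 5, 4, 6, 3, 4, 3].
The maximum is 6; one witness is 21, 9, 8, 5, 2, 0 at positions 1,2,3,6,8,10.

6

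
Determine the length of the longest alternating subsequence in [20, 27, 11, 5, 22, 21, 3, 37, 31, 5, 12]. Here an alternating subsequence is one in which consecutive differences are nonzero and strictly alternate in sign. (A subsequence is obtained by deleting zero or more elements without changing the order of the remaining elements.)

Track the best alternating length ending on an up-step vs a down-step at each position: up/down = 1/1, 2/1, 1/3, 1/3, 4/3, 4/5, 1/5, 6/1, 6/7, 6/7, 8/7.
The maximum over both is 8; one such subsequence is 20, 27, 11, 22, 21, 37, 5, 12.

8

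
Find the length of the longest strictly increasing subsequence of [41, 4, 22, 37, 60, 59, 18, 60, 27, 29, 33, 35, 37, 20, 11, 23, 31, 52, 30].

8

Scanning left to right, the best length ending at each element is: 41→1, 4→1, 22→2, 37→3, 60→4, 59→4, 18→2, 60→5, 27→3, 29→4, 33→5, 35→6, 37→7, 20→3, 11→2, 23→4, 31→5, 52→8, 30→5.
So the longest increasing subsequence has length 8, e.g. 4, 22, 27, 29, 33, 35, 37, 52.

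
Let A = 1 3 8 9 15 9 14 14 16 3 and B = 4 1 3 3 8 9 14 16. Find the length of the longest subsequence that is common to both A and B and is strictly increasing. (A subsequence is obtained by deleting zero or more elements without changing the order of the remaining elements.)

For each value that appears in both, track the longest common increasing run ending there.
The best achievable length is 6; one witness is 1, 3, 8, 9, 14, 16 (A-positions 1,2,3,4,7,9, B-positions 2,3,5,6,7,8).

6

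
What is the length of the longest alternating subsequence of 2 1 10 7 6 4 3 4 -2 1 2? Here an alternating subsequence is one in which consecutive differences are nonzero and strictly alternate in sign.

7

A longest alternating subsequence is 2, 1, 10, 3, 4, -2, 1 (positions 1,2,3,7,8,9,10); its 6 consecutive differences strictly alternate in sign, and length 7 is optimal.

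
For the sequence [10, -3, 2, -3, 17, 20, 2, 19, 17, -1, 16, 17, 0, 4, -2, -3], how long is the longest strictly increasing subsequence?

4

Let dp[i] be the longest increasing subsequence ending at position i. Then dp = [1, 1, 2, 1, 3, 4, 2, 4, 3, 2, 3, 4, 3, 4, 2, 1].
The maximum is 4; one witness is -3, 2, 17, 20 at positions 2,3,5,6.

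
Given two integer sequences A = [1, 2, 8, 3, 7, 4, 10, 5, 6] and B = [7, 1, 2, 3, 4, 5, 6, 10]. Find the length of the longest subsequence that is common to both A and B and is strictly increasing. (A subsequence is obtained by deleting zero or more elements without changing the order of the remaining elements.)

6

For each value that appears in both, track the longest common increasing run ending there.
The best achievable length is 6; one witness is 1, 2, 3, 4, 5, 6 (A-positions 1,2,4,6,8,9, B-positions 2,3,4,5,6,7).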